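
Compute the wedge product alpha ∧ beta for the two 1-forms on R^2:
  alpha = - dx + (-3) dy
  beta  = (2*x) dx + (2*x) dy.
alpha ∧ beta = (4*x) dx ∧ dy

Distribute the wedge, using dx_i ∧ dx_j = -dx_j ∧ dx_i and dx_i ∧ dx_i = 0. For each pair (i, j) with i < j, the coefficient of dx_i ∧ dx_j in alpha ∧ beta is (alpha_i * beta_j - alpha_j * beta_i). Collecting: alpha ∧ beta = (4*x) dx ∧ dy.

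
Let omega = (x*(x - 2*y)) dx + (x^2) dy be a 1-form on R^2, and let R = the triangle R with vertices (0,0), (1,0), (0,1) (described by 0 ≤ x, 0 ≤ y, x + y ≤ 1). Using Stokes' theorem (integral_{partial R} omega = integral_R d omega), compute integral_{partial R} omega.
integral_(partial R) omega = 2/3

Stokes: integral_partial_R omega = integral_R d omega with d omega = (∂Q/∂x - ∂P/∂y) dx ∧ dy.
  ∂Q/∂x = 2*x
  ∂P/∂y = -2*x
  integrand = ∂Q/∂x - ∂P/∂y = 4*x.
Integrating over R: integral_0^1 integral_0^{1-x} (4*x) dy dx = 2/3.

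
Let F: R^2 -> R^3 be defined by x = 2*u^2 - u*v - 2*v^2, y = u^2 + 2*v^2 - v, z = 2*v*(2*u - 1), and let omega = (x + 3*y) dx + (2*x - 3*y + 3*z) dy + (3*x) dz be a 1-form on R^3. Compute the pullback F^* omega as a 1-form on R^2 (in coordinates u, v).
F^* omega = (22*u^3 + 35*u^2*v - 15*u*v^2 - 18*u*v - 28*v^3 + 3*v^2) du + (19*u^3 - 27*u^2*v - 13*u^2 + 16*u*v^2 - u*v - 56*v^3 + 22*v^2 + 3*v) dv

Using F^*(f dg) = (f ∘ F) d(g ∘ F), substitute each coordinate x_i by F_i(u, v) in f_i, and replace dx_i by d F_i = (∂F_i/∂u) du + (∂F_i/∂v) dv.
  For the x component: f_1(F) = 5*u^2 - u*v + 4*v^2 - 3*v; d F_1 = (4*u - v) du + (-u - 4*v) dv
  For the y component: f_2(F) = u^2 + 10*u*v - 10*v^2 - 3*v; d F_2 = (2*u) du + (4*v - 1) dv
  For the z component: f_3(F) = 6*u^2 - 3*u*v - 6*v^2; d F_3 = (4*v) du + (4*u - 2) dv
Combining and collecting du, dv coefficients:
  coeff of du: 22*u^3 + 35*u^2*v - 15*u*v^2 - 18*u*v - 28*v^3 + 3*v^2
  coeff of dv: 19*u^3 - 27*u^2*v - 13*u^2 + 16*u*v^2 - u*v - 56*v^3 + 22*v^2 + 3*v
F^* omega = (22*u^3 + 35*u^2*v - 15*u*v^2 - 18*u*v - 28*v^3 + 3*v^2) du + (19*u^3 - 27*u^2*v - 13*u^2 + 16*u*v^2 - u*v - 56*v^3 + 22*v^2 + 3*v) dv.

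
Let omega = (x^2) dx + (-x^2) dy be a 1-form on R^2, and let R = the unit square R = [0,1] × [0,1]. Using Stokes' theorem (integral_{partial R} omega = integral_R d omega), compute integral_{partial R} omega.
integral_(partial R) omega = -1

Stokes: integral_partial_R omega = integral_R d omega with d omega = (∂Q/∂x - ∂P/∂y) dx ∧ dy.
  ∂Q/∂x = -2*x
  ∂P/∂y = 0
  integrand = ∂Q/∂x - ∂P/∂y = -2*x.
Integrating over R: integral_0^1 integral_0^1 (-2*x) dx dy = -1.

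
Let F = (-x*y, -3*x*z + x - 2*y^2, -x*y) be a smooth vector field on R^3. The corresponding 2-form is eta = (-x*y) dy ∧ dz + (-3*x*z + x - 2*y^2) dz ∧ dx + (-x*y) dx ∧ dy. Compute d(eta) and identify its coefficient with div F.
d(eta) = (-5*y) dx ∧ dy ∧ dz; div F = -5*y

For a 2-form in R^3 of the form above, applying d gives a 3-form with coefficient ∂P/∂x + ∂Q/∂y + ∂R/∂z:
  ∂P/∂x = -y
  ∂Q/∂y = -4*y
  ∂R/∂z = 0
Sum = -5*y, which is exactly div F.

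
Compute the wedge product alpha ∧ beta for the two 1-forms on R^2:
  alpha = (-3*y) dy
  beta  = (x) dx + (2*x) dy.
alpha ∧ beta = (3*x*y) dx ∧ dy

Distribute the wedge, using dx_i ∧ dx_j = -dx_j ∧ dx_i and dx_i ∧ dx_i = 0. For each pair (i, j) with i < j, the coefficient of dx_i ∧ dx_j in alpha ∧ beta is (alpha_i * beta_j - alpha_j * beta_i). Collecting: alpha ∧ beta = (3*x*y) dx ∧ dy.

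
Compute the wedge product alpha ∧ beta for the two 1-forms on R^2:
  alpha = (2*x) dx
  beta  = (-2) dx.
alpha ∧ beta = 0

Distribute the wedge, using dx_i ∧ dx_j = -dx_j ∧ dx_i and dx_i ∧ dx_i = 0. For each pair (i, j) with i < j, the coefficient of dx_i ∧ dx_j in alpha ∧ beta is (alpha_i * beta_j - alpha_j * beta_i). Collecting: alpha ∧ beta = 0.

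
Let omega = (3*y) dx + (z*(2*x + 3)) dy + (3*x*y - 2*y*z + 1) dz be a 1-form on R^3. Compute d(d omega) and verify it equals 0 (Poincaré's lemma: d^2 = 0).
d(d omega) = 0

Step 1: d omega = sum_{i<j} (∂f_j/∂x_i - ∂f_i/∂x_j) dx_i ∧ dx_j:
  coeff of dx ∧ dy: 2*z - 3
  coeff of dx ∧ dz: 3*y
  coeff of dy ∧ dz: x - 2*z - 3
Step 2: Apply d again to each 2-form coefficient. The only possible 3-form in R^3 is dx ∧ dy ∧ dz, with coefficient
  ∂(coeff of dy∧dz)/∂x - ∂(coeff of dx∧dz)/∂y + ∂(coeff of dx∧dy)/∂z
  = ∂/∂x (x - 2*z - 3) - ∂/∂y (3*y) + ∂/∂z (2*z - 3).
Each of these terms simplifies to sums of mixed partials that cancel in pairs. The result is 0 (by equality of mixed partials for smooth functions — Schwarz / Clairaut).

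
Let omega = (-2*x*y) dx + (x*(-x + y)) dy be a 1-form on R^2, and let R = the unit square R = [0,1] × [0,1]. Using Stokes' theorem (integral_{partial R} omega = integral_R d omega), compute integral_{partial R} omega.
integral_(partial R) omega = 1/2

Stokes: integral_partial_R omega = integral_R d omega with d omega = (∂Q/∂x - ∂P/∂y) dx ∧ dy.
  ∂Q/∂x = -2*x + y
  ∂P/∂y = -2*x
  integrand = ∂Q/∂x - ∂P/∂y = y.
Integrating over R: integral_0^1 integral_0^1 (y) dx dy = 1/2.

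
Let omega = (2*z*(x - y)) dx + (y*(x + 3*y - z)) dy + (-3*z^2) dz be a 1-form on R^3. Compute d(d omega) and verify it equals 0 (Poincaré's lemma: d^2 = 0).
d(d omega) = 0

Step 1: d omega = sum_{i<j} (∂f_j/∂x_i - ∂f_i/∂x_j) dx_i ∧ dx_j:
  coeff of dx ∧ dy: y + 2*z
  coeff of dx ∧ dz: -2*x + 2*y
  coeff of dy ∧ dz: y
Step 2: Apply d again to each 2-form coefficient. The only possible 3-form in R^3 is dx ∧ dy ∧ dz, with coefficient
  ∂(coeff of dy∧dz)/∂x - ∂(coeff of dx∧dz)/∂y + ∂(coeff of dx∧dy)/∂z
  = ∂/∂x (y) - ∂/∂y (-2*x + 2*y) + ∂/∂z (y + 2*z).
Each of these terms simplifies to sums of mixed partials that cancel in pairs. The result is 0 (by equality of mixed partials for smooth functions — Schwarz / Clairaut).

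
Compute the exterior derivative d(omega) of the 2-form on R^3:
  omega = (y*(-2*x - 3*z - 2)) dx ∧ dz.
d(omega) = (2*x + 3*z + 2) dx ∧ dy ∧ dz

For a 2-form omega = sum_{i<j} g_{ij} dx_i ∧ dx_j, the exterior derivative is
  d(omega) = sum_{i<j} d(g_{ij}) ∧ dx_i ∧ dx_j = sum_{i<j, k} (∂g_{ij}/∂x_k) dx_k ∧ dx_i ∧ dx_j.
Expand each term, using dx_k ∧ dx_i ∧ dx_j = sgn(permutation) dx_{(a)} ∧ dx_{(b)} ∧ dx_{(c)} with (a < b < c) sorted:
  d(y*(-2*x - 3*z - 2)) includes (∂/∂y)(y*(-2*x - 3*z - 2)) dy = (-2*x - 3*z - 2) dy, which multiplied by dx ∧ dz gives (2*x + 3*z + 2) dx ∧ dy ∧ dz
Collecting like 3-forms: d(omega) = (2*x + 3*z + 2) dx ∧ dy ∧ dz.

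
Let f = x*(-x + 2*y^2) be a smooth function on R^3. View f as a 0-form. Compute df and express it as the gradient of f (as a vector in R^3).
df = (-2*x + 2*y^2) dx + (4*x*y) dy + (0) dz; grad f = (-2*x + 2*y^2, 4*x*y, 0)

For a 0-form f, d f = (∂f/∂x) dx + (∂f/∂y) dy + (∂f/∂z) dz. The components of the vector representation are exactly the entries of grad f in Cartesian coordinates:
  ∂f/∂x = -2*x + 2*y^2
  ∂f/∂y = 4*x*y
  ∂f/∂z = 0.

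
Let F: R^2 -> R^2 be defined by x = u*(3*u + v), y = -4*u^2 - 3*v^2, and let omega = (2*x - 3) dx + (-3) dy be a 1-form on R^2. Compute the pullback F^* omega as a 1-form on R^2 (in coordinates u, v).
F^* omega = (36*u^3 + 18*u^2*v + 2*u*v^2 + 6*u - 3*v) du + (6*u^3 + 2*u^2*v - 3*u + 18*v) dv

Using F^*(f dg) = (f ∘ F) d(g ∘ F), substitute each coordinate x_i by F_i(u, v) in f_i, and replace dx_i by d F_i = (∂F_i/∂u) du + (∂F_i/∂v) dv.
  For the x component: f_1(F) = 6*u^2 + 2*u*v - 3; d F_1 = (6*u + v) du + (u) dv
  For the y component: f_2(F) = -3; d F_2 = (-8*u) du + (-6*v) dv
Combining and collecting du, dv coefficients:
  coeff of du: 36*u^3 + 18*u^2*v + 2*u*v^2 + 6*u - 3*v
  coeff of dv: 6*u^3 + 2*u^2*v - 3*u + 18*v
F^* omega = (36*u^3 + 18*u^2*v + 2*u*v^2 + 6*u - 3*v) du + (6*u^3 + 2*u^2*v - 3*u + 18*v) dv.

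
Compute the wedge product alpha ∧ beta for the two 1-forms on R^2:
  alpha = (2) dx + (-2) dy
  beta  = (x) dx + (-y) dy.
alpha ∧ beta = (2*x - 2*y) dx ∧ dy

Distribute the wedge, using dx_i ∧ dx_j = -dx_j ∧ dx_i and dx_i ∧ dx_i = 0. For each pair (i, j) with i < j, the coefficient of dx_i ∧ dx_j in alpha ∧ beta is (alpha_i * beta_j - alpha_j * beta_i). Collecting: alpha ∧ beta = (2*x - 2*y) dx ∧ dy.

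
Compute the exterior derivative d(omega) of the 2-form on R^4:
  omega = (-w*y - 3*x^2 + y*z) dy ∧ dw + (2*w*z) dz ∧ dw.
d(omega) = (-6*x) dx ∧ dy ∧ dw + (-y) dy ∧ dz ∧ dw

For a 2-form omega = sum_{i<j} g_{ij} dx_i ∧ dx_j, the exterior derivative is
  d(omega) = sum_{i<j} d(g_{ij}) ∧ dx_i ∧ dx_j = sum_{i<j, k} (∂g_{ij}/∂x_k) dx_k ∧ dx_i ∧ dx_j.
Expand each term, using dx_k ∧ dx_i ∧ dx_j = sgn(permutation) dx_{(a)} ∧ dx_{(b)} ∧ dx_{(c)} with (a < b < c) sorted:
  d(-w*y - 3*x^2 + y*z) includes (∂/∂x)(-w*y - 3*x^2 + y*z) dx = (-6*x) dx, which multiplied by dy ∧ dw gives (-6*x) dx ∧ dy ∧ dw
  d(-w*y - 3*x^2 + y*z) includes (∂/∂z)(-w*y - 3*x^2 + y*z) dz = (y) dz, which multiplied by dy ∧ dw gives (-y) dy ∧ dz ∧ dw
Collecting like 3-forms: d(omega) = (-6*x) dx ∧ dy ∧ dw + (-y) dy ∧ dz ∧ dw.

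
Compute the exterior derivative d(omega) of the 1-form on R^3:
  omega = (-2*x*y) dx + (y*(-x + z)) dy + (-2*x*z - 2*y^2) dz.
d(omega) = (2*x - y) dx ∧ dy + (-2*z) dx ∧ dz + (-5*y) dy ∧ dz

For a 1-form omega = sum_i f_i dx_i, the exterior derivative is
  d(omega) = sum_{i < j} (∂f_j/∂x_i - ∂f_i/∂x_j) dx_i ∧ dx_j.
  coefficient of dx ∧ dy: ∂f_2/∂x - ∂f_1/∂y = ∂(y*(-x + z))/∂x - ∂(-2*x*y)/∂y = 2*x - y
  coefficient of dx ∧ dz: ∂f_3/∂x - ∂f_1/∂z = ∂(-2*x*z - 2*y^2)/∂x - ∂(-2*x*y)/∂z = -2*z
  coefficient of dy ∧ dz: ∂f_3/∂y - ∂f_2/∂z = ∂(-2*x*z - 2*y^2)/∂y - ∂(y*(-x + z))/∂z = -5*y
Assembling: d(omega) = (2*x - y) dx ∧ dy + (-2*z) dx ∧ dz + (-5*y) dy ∧ dz.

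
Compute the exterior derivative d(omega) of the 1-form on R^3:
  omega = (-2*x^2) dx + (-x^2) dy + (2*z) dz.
d(omega) = (-2*x) dx ∧ dy

For a 1-form omega = sum_i f_i dx_i, the exterior derivative is
  d(omega) = sum_{i < j} (∂f_j/∂x_i - ∂f_i/∂x_j) dx_i ∧ dx_j.
  coefficient of dx ∧ dy: ∂f_2/∂x - ∂f_1/∂y = ∂(-x^2)/∂x - ∂(-2*x^2)/∂y = -2*x
Assembling: d(omega) = (-2*x) dx ∧ dy.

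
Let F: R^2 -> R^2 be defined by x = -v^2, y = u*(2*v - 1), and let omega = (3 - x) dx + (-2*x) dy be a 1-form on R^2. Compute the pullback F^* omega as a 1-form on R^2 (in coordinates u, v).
F^* omega = (v^2*(4*v - 2)) du + (2*v*(2*u*v - v^2 - 3)) dv

Using F^*(f dg) = (f ∘ F) d(g ∘ F), substitute each coordinate x_i by F_i(u, v) in f_i, and replace dx_i by d F_i = (∂F_i/∂u) du + (∂F_i/∂v) dv.
  For the x component: f_1(F) = v^2 + 3; d F_1 = (0) du + (-2*v) dv
  For the y component: f_2(F) = 2*v^2; d F_2 = (2*v - 1) du + (2*u) dv
Combining and collecting du, dv coefficients:
  coeff of du: v^2*(4*v - 2)
  coeff of dv: 2*v*(2*u*v - v^2 - 3)
F^* omega = (v^2*(4*v - 2)) du + (2*v*(2*u*v - v^2 - 3)) dv.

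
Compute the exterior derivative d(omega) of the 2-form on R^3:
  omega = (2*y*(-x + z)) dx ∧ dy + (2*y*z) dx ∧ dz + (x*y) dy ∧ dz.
d(omega) = (3*y - 2*z) dx ∧ dy ∧ dz

For a 2-form omega = sum_{i<j} g_{ij} dx_i ∧ dx_j, the exterior derivative is
  d(omega) = sum_{i<j} d(g_{ij}) ∧ dx_i ∧ dx_j = sum_{i<j, k} (∂g_{ij}/∂x_k) dx_k ∧ dx_i ∧ dx_j.
Expand each term, using dx_k ∧ dx_i ∧ dx_j = sgn(permutation) dx_{(a)} ∧ dx_{(b)} ∧ dx_{(c)} with (a < b < c) sorted:
  d(2*y*(-x + z)) includes (∂/∂z)(2*y*(-x + z)) dz = (2*y) dz, which multiplied by dx ∧ dy gives (2*y) dx ∧ dy ∧ dz
  d(2*y*z) includes (∂/∂y)(2*y*z) dy = (2*z) dy, which multiplied by dx ∧ dz gives (-2*z) dx ∧ dy ∧ dz
  d(x*y) includes (∂/∂x)(x*y) dx = (y) dx, which multiplied by dy ∧ dz gives (y) dx ∧ dy ∧ dz
Collecting like 3-forms: d(omega) = (3*y - 2*z) dx ∧ dy ∧ dz.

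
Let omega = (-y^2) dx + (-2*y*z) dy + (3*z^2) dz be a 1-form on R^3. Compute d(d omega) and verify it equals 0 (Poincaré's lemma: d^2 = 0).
d(d omega) = 0

Step 1: d omega = sum_{i<j} (∂f_j/∂x_i - ∂f_i/∂x_j) dx_i ∧ dx_j:
  coeff of dx ∧ dy: 2*y
  coeff of dx ∧ dz: 0
  coeff of dy ∧ dz: 2*y
Step 2: Apply d again to each 2-form coefficient. The only possible 3-form in R^3 is dx ∧ dy ∧ dz, with coefficient
  ∂(coeff of dy∧dz)/∂x - ∂(coeff of dx∧dz)/∂y + ∂(coeff of dx∧dy)/∂z
  = ∂/∂x (2*y) - ∂/∂y (0) + ∂/∂z (2*y).
Each of these terms simplifies to sums of mixed partials that cancel in pairs. The result is 0 (by equality of mixed partials for smooth functions — Schwarz / Clairaut).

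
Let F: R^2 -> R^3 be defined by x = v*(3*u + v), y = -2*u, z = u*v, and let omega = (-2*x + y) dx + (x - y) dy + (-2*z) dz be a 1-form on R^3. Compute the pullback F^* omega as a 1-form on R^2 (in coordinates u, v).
F^* omega = (-20*u*v^2 - 12*u*v - 4*u - 6*v^3 - 2*v^2) du + (-20*u^2*v - 6*u^2 - 18*u*v^2 - 4*u*v - 4*v^3) dv

Using F^*(f dg) = (f ∘ F) d(g ∘ F), substitute each coordinate x_i by F_i(u, v) in f_i, and replace dx_i by d F_i = (∂F_i/∂u) du + (∂F_i/∂v) dv.
  For the x component: f_1(F) = -6*u*v - 2*u - 2*v^2; d F_1 = (3*v) du + (3*u + 2*v) dv
  For the y component: f_2(F) = 3*u*v + 2*u + v^2; d F_2 = (-2) du + (0) dv
  For the z component: f_3(F) = -2*u*v; d F_3 = (v) du + (u) dv
Combining and collecting du, dv coefficients:
  coeff of du: -20*u*v^2 - 12*u*v - 4*u - 6*v^3 - 2*v^2
  coeff of dv: -20*u^2*v - 6*u^2 - 18*u*v^2 - 4*u*v - 4*v^3
F^* omega = (-20*u*v^2 - 12*u*v - 4*u - 6*v^3 - 2*v^2) du + (-20*u^2*v - 6*u^2 - 18*u*v^2 - 4*u*v - 4*v^3) dv.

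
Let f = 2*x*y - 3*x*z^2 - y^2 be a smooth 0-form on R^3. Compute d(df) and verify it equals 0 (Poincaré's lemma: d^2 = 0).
d(df) = 0

Step 1: df = sum_i (∂f/∂x_i) dx_i = (2*y - 3*z^2) dx + (2*x - 2*y) dy + (-6*x*z) dz.
Step 2: Apply d again. Using the 1-form formula, the coefficient of dx ∧ dy in d(df) is ∂^2 f/∂x ∂y - ∂^2 f/∂y ∂x = (2) - (2) = 0 (equality of mixed partials for smooth f).
Similarly for dx ∧ dz and dy ∧ dz — all coefficients vanish. So d(df) = 0.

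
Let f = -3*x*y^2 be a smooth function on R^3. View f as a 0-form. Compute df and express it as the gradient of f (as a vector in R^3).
df = (-3*y^2) dx + (-6*x*y) dy + (0) dz; grad f = (-3*y^2, -6*x*y, 0)

For a 0-form f, d f = (∂f/∂x) dx + (∂f/∂y) dy + (∂f/∂z) dz. The components of the vector representation are exactly the entries of grad f in Cartesian coordinates:
  ∂f/∂x = -3*y^2
  ∂f/∂y = -6*x*y
  ∂f/∂z = 0.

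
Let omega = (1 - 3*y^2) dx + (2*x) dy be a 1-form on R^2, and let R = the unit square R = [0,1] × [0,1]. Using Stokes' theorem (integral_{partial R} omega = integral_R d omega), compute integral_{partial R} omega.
integral_(partial R) omega = 5

Stokes: integral_partial_R omega = integral_R d omega with d omega = (∂Q/∂x - ∂P/∂y) dx ∧ dy.
  ∂Q/∂x = 2
  ∂P/∂y = -6*y
  integrand = ∂Q/∂x - ∂P/∂y = 6*y + 2.
Integrating over R: integral_0^1 integral_0^1 (6*y + 2) dx dy = 5.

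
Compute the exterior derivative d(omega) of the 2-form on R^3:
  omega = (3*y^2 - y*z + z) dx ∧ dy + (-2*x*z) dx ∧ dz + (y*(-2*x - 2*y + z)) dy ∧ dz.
d(omega) = (1 - 3*y) dx ∧ dy ∧ dz

For a 2-form omega = sum_{i<j} g_{ij} dx_i ∧ dx_j, the exterior derivative is
  d(omega) = sum_{i<j} d(g_{ij}) ∧ dx_i ∧ dx_j = sum_{i<j, k} (∂g_{ij}/∂x_k) dx_k ∧ dx_i ∧ dx_j.
Expand each term, using dx_k ∧ dx_i ∧ dx_j = sgn(permutation) dx_{(a)} ∧ dx_{(b)} ∧ dx_{(c)} with (a < b < c) sorted:
  d(3*y^2 - y*z + z) includes (∂/∂z)(3*y^2 - y*z + z) dz = (1 - y) dz, which multiplied by dx ∧ dy gives (1 - y) dx ∧ dy ∧ dz
  d(y*(-2*x - 2*y + z)) includes (∂/∂x)(y*(-2*x - 2*y + z)) dx = (-2*y) dx, which multiplied by dy ∧ dz gives (-2*y) dx ∧ dy ∧ dz
Collecting like 3-forms: d(omega) = (1 - 3*y) dx ∧ dy ∧ dz.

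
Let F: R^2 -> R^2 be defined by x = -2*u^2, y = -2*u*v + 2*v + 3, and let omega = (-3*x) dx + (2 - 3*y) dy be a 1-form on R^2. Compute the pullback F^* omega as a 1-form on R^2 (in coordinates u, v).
F^* omega = (-24*u^3 - 12*u*v^2 + 12*v^2 + 14*v) du + (-12*u^2*v + 24*u*v + 14*u - 12*v - 14) dv

Using F^*(f dg) = (f ∘ F) d(g ∘ F), substitute each coordinate x_i by F_i(u, v) in f_i, and replace dx_i by d F_i = (∂F_i/∂u) du + (∂F_i/∂v) dv.
  For the x component: f_1(F) = 6*u^2; d F_1 = (-4*u) du + (0) dv
  For the y component: f_2(F) = 6*u*v - 6*v - 7; d F_2 = (-2*v) du + (2 - 2*u) dv
Combining and collecting du, dv coefficients:
  coeff of du: -24*u^3 - 12*u*v^2 + 12*v^2 + 14*v
  coeff of dv: -12*u^2*v + 24*u*v + 14*u - 12*v - 14
F^* omega = (-24*u^3 - 12*u*v^2 + 12*v^2 + 14*v) du + (-12*u^2*v + 24*u*v + 14*u - 12*v - 14) dv.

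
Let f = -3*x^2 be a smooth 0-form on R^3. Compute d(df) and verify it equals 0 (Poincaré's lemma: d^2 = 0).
d(df) = 0

Step 1: df = sum_i (∂f/∂x_i) dx_i = (-6*x) dx + (0) dy + (0) dz.
Step 2: Apply d again. Using the 1-form formula, the coefficient of dx ∧ dy in d(df) is ∂^2 f/∂x ∂y - ∂^2 f/∂y ∂x = (0) - (0) = 0 (equality of mixed partials for smooth f).
Similarly for dx ∧ dz and dy ∧ dz — all coefficients vanish. So d(df) = 0.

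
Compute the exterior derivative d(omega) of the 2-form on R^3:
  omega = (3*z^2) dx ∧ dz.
d(omega) = 0

For a 2-form omega = sum_{i<j} g_{ij} dx_i ∧ dx_j, the exterior derivative is
  d(omega) = sum_{i<j} d(g_{ij}) ∧ dx_i ∧ dx_j = sum_{i<j, k} (∂g_{ij}/∂x_k) dx_k ∧ dx_i ∧ dx_j.
Expand each term, using dx_k ∧ dx_i ∧ dx_j = sgn(permutation) dx_{(a)} ∧ dx_{(b)} ∧ dx_{(c)} with (a < b < c) sorted:

Collecting like 3-forms: d(omega) = 0.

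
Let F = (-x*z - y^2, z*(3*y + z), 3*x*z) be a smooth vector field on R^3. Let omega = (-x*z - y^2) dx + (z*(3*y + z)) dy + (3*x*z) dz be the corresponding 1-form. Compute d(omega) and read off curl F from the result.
d(omega) = (-3*y - 2*z) dy ∧ dz + (-x - 3*z) dz ∧ dx + (2*y) dx ∧ dy; curl F = (-3*y - 2*z, -x - 3*z, 2*y)

d omega = sum_{i<j} (∂f_j/∂x_i - ∂f_i/∂x_j) dx_i ∧ dx_j. Under the identification (dy ∧ dz, dz ∧ dx, dx ∧ dy) ↔ (e_x, e_y, e_z), the coefficients are exactly the components of curl F. Compute:
  ∂R/∂y - ∂Q/∂z = (0) - (3*y + 2*z) = -3*y - 2*z
  ∂P/∂z - ∂R/∂x = (-x) - (3*z) = -x - 3*z
  ∂Q/∂x - ∂P/∂y = (0) - (-2*y) = 2*y.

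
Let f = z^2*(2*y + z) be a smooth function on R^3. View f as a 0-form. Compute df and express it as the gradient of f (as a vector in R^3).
df = (0) dx + (2*z^2) dy + (z*(4*y + 3*z)) dz; grad f = (0, 2*z^2, z*(4*y + 3*z))

For a 0-form f, d f = (∂f/∂x) dx + (∂f/∂y) dy + (∂f/∂z) dz. The components of the vector representation are exactly the entries of grad f in Cartesian coordinates:
  ∂f/∂x = 0
  ∂f/∂y = 2*z^2
  ∂f/∂z = z*(4*y + 3*z).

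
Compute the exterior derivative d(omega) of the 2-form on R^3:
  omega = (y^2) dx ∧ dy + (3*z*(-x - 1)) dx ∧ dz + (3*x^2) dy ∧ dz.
d(omega) = (6*x) dx ∧ dy ∧ dz

For a 2-form omega = sum_{i<j} g_{ij} dx_i ∧ dx_j, the exterior derivative is
  d(omega) = sum_{i<j} d(g_{ij}) ∧ dx_i ∧ dx_j = sum_{i<j, k} (∂g_{ij}/∂x_k) dx_k ∧ dx_i ∧ dx_j.
Expand each term, using dx_k ∧ dx_i ∧ dx_j = sgn(permutation) dx_{(a)} ∧ dx_{(b)} ∧ dx_{(c)} with (a < b < c) sorted:
  d(3*x^2) includes (∂/∂x)(3*x^2) dx = (6*x) dx, which multiplied by dy ∧ dz gives (6*x) dx ∧ dy ∧ dz
Collecting like 3-forms: d(omega) = (6*x) dx ∧ dy ∧ dz.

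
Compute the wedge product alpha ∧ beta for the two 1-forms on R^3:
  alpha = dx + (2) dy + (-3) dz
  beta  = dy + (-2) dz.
alpha ∧ beta = (1) dx ∧ dy + (-2) dx ∧ dz + (-1) dy ∧ dz

Distribute the wedge, using dx_i ∧ dx_j = -dx_j ∧ dx_i and dx_i ∧ dx_i = 0. For each pair (i, j) with i < j, the coefficient of dx_i ∧ dx_j in alpha ∧ beta is (alpha_i * beta_j - alpha_j * beta_i). Collecting: alpha ∧ beta = (1) dx ∧ dy + (-2) dx ∧ dz + (-1) dy ∧ dz.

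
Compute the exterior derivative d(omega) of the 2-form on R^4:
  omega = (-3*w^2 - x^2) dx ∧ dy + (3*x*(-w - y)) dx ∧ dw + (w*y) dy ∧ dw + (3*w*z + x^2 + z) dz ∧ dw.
d(omega) = (-6*w + 3*x) dx ∧ dy ∧ dw + (2*x) dx ∧ dz ∧ dw

For a 2-form omega = sum_{i<j} g_{ij} dx_i ∧ dx_j, the exterior derivative is
  d(omega) = sum_{i<j} d(g_{ij}) ∧ dx_i ∧ dx_j = sum_{i<j, k} (∂g_{ij}/∂x_k) dx_k ∧ dx_i ∧ dx_j.
Expand each term, using dx_k ∧ dx_i ∧ dx_j = sgn(permutation) dx_{(a)} ∧ dx_{(b)} ∧ dx_{(c)} with (a < b < c) sorted:
  d(-3*w^2 - x^2) includes (∂/∂w)(-3*w^2 - x^2) dw = (-6*w) dw, which multiplied by dx ∧ dy gives (-6*w) dx ∧ dy ∧ dw
  d(3*x*(-w - y)) includes (∂/∂y)(3*x*(-w - y)) dy = (-3*x) dy, which multiplied by dx ∧ dw gives (3*x) dx ∧ dy ∧ dw
  d(3*w*z + x^2 + z) includes (∂/∂x)(3*w*z + x^2 + z) dx = (2*x) dx, which multiplied by dz ∧ dw gives (2*x) dx ∧ dz ∧ dw
Collecting like 3-forms: d(omega) = (-6*w + 3*x) dx ∧ dy ∧ dw + (2*x) dx ∧ dz ∧ dw.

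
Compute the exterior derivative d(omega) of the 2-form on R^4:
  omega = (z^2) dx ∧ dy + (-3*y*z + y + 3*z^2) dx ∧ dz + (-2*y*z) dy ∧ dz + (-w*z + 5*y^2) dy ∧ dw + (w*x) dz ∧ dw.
d(omega) = (5*z - 1) dx ∧ dy ∧ dz + (w) dy ∧ dz ∧ dw + (w) dx ∧ dz ∧ dw

For a 2-form omega = sum_{i<j} g_{ij} dx_i ∧ dx_j, the exterior derivative is
  d(omega) = sum_{i<j} d(g_{ij}) ∧ dx_i ∧ dx_j = sum_{i<j, k} (∂g_{ij}/∂x_k) dx_k ∧ dx_i ∧ dx_j.
Expand each term, using dx_k ∧ dx_i ∧ dx_j = sgn(permutation) dx_{(a)} ∧ dx_{(b)} ∧ dx_{(c)} with (a < b < c) sorted:
  d(z^2) includes (∂/∂z)(z^2) dz = (2*z) dz, which multiplied by dx ∧ dy gives (2*z) dx ∧ dy ∧ dz
  d(-3*y*z + y + 3*z^2) includes (∂/∂y)(-3*y*z + y + 3*z^2) dy = (1 - 3*z) dy, which multiplied by dx ∧ dz gives (3*z - 1) dx ∧ dy ∧ dz
  d(-w*z + 5*y^2) includes (∂/∂z)(-w*z + 5*y^2) dz = (-w) dz, which multiplied by dy ∧ dw gives (w) dy ∧ dz ∧ dw
  d(w*x) includes (∂/∂x)(w*x) dx = (w) dx, which multiplied by dz ∧ dw gives (w) dx ∧ dz ∧ dw
Collecting like 3-forms: d(omega) = (5*z - 1) dx ∧ dy ∧ dz + (w) dy ∧ dz ∧ dw + (w) dx ∧ dz ∧ dw.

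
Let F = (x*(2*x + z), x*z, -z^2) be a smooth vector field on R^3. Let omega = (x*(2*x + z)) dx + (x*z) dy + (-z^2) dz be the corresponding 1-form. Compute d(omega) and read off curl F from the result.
d(omega) = (-x) dy ∧ dz + (x) dz ∧ dx + (z) dx ∧ dy; curl F = (-x, x, z)

d omega = sum_{i<j} (∂f_j/∂x_i - ∂f_i/∂x_j) dx_i ∧ dx_j. Under the identification (dy ∧ dz, dz ∧ dx, dx ∧ dy) ↔ (e_x, e_y, e_z), the coefficients are exactly the components of curl F. Compute:
  ∂R/∂y - ∂Q/∂z = (0) - (x) = -x
  ∂P/∂z - ∂R/∂x = (x) - (0) = x
  ∂Q/∂x - ∂P/∂y = (z) - (0) = z.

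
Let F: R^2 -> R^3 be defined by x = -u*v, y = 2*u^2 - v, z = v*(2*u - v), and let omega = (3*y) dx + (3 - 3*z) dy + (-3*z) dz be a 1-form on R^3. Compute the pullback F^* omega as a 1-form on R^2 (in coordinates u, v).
F^* omega = (-30*u^2*v + 12*u + 6*v^3 + 3*v^2) du + (-6*u^3 - 12*u^2*v + 18*u*v^2 + 9*u*v - 6*v^3 - 3*v^2 - 3) dv

Using F^*(f dg) = (f ∘ F) d(g ∘ F), substitute each coordinate x_i by F_i(u, v) in f_i, and replace dx_i by d F_i = (∂F_i/∂u) du + (∂F_i/∂v) dv.
  For the x component: f_1(F) = 6*u^2 - 3*v; d F_1 = (-v) du + (-u) dv
  For the y component: f_2(F) = -6*u*v + 3*v^2 + 3; d F_2 = (4*u) du + (-1) dv
  For the z component: f_3(F) = 3*v*(-2*u + v); d F_3 = (2*v) du + (2*u - 2*v) dv
Combining and collecting du, dv coefficients:
  coeff of du: -30*u^2*v + 12*u + 6*v^3 + 3*v^2
  coeff of dv: -6*u^3 - 12*u^2*v + 18*u*v^2 + 9*u*v - 6*v^3 - 3*v^2 - 3
F^* omega = (-30*u^2*v + 12*u + 6*v^3 + 3*v^2) du + (-6*u^3 - 12*u^2*v + 18*u*v^2 + 9*u*v - 6*v^3 - 3*v^2 - 3) dv.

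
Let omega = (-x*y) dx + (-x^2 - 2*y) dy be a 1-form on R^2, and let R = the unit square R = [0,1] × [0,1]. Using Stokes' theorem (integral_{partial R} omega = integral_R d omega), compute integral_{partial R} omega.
integral_(partial R) omega = -1/2

Stokes: integral_partial_R omega = integral_R d omega with d omega = (∂Q/∂x - ∂P/∂y) dx ∧ dy.
  ∂Q/∂x = -2*x
  ∂P/∂y = -x
  integrand = ∂Q/∂x - ∂P/∂y = -x.
Integrating over R: integral_0^1 integral_0^1 (-x) dx dy = -1/2.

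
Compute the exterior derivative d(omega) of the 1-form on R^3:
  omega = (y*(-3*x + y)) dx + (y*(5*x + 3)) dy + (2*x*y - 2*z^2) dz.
d(omega) = (3*x + 3*y) dx ∧ dy + (2*y) dx ∧ dz + (2*x) dy ∧ dz

For a 1-form omega = sum_i f_i dx_i, the exterior derivative is
  d(omega) = sum_{i < j} (∂f_j/∂x_i - ∂f_i/∂x_j) dx_i ∧ dx_j.
  coefficient of dx ∧ dy: ∂f_2/∂x - ∂f_1/∂y = ∂(y*(5*x + 3))/∂x - ∂(y*(-3*x + y))/∂y = 3*x + 3*y
  coefficient of dx ∧ dz: ∂f_3/∂x - ∂f_1/∂z = ∂(2*x*y - 2*z^2)/∂x - ∂(y*(-3*x + y))/∂z = 2*y
  coefficient of dy ∧ dz: ∂f_3/∂y - ∂f_2/∂z = ∂(2*x*y - 2*z^2)/∂y - ∂(y*(5*x + 3))/∂z = 2*x
Assembling: d(omega) = (3*x + 3*y) dx ∧ dy + (2*y) dx ∧ dz + (2*x) dy ∧ dz.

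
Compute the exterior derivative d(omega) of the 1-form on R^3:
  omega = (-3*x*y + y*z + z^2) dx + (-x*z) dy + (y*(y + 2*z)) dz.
d(omega) = (3*x - 2*z) dx ∧ dy + (-y - 2*z) dx ∧ dz + (x + 2*y + 2*z) dy ∧ dz

For a 1-form omega = sum_i f_i dx_i, the exterior derivative is
  d(omega) = sum_{i < j} (∂f_j/∂x_i - ∂f_i/∂x_j) dx_i ∧ dx_j.
  coefficient of dx ∧ dy: ∂f_2/∂x - ∂f_1/∂y = ∂(-x*z)/∂x - ∂(-3*x*y + y*z + z^2)/∂y = 3*x - 2*z
  coefficient of dx ∧ dz: ∂f_3/∂x - ∂f_1/∂z = ∂(y*(y + 2*z))/∂x - ∂(-3*x*y + y*z + z^2)/∂z = -y - 2*z
  coefficient of dy ∧ dz: ∂f_3/∂y - ∂f_2/∂z = ∂(y*(y + 2*z))/∂y - ∂(-x*z)/∂z = x + 2*y + 2*z
Assembling: d(omega) = (3*x - 2*z) dx ∧ dy + (-y - 2*z) dx ∧ dz + (x + 2*y + 2*z) dy ∧ dz.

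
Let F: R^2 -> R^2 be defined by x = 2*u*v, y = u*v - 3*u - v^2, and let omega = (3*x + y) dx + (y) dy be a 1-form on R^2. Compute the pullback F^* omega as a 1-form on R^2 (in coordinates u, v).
F^* omega = (15*u*v^2 - 12*u*v + 9*u - 3*v^3 + 3*v^2) du + (15*u^2*v - 9*u^2 - 5*u*v^2 + 6*u*v + 2*v^3) dv

Using F^*(f dg) = (f ∘ F) d(g ∘ F), substitute each coordinate x_i by F_i(u, v) in f_i, and replace dx_i by d F_i = (∂F_i/∂u) du + (∂F_i/∂v) dv.
  For the x component: f_1(F) = 7*u*v - 3*u - v^2; d F_1 = (2*v) du + (2*u) dv
  For the y component: f_2(F) = u*v - 3*u - v^2; d F_2 = (v - 3) du + (u - 2*v) dv
Combining and collecting du, dv coefficients:
  coeff of du: 15*u*v^2 - 12*u*v + 9*u - 3*v^3 + 3*v^2
  coeff of dv: 15*u^2*v - 9*u^2 - 5*u*v^2 + 6*u*v + 2*v^3
F^* omega = (15*u*v^2 - 12*u*v + 9*u - 3*v^3 + 3*v^2) du + (15*u^2*v - 9*u^2 - 5*u*v^2 + 6*u*v + 2*v^3) dv.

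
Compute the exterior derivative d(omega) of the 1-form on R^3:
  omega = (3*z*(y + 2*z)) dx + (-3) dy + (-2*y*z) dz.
d(omega) = (-3*z) dx ∧ dy + (-3*y - 12*z) dx ∧ dz + (-2*z) dy ∧ dz

For a 1-form omega = sum_i f_i dx_i, the exterior derivative is
  d(omega) = sum_{i < j} (∂f_j/∂x_i - ∂f_i/∂x_j) dx_i ∧ dx_j.
  coefficient of dx ∧ dy: ∂f_2/∂x - ∂f_1/∂y = ∂(-3)/∂x - ∂(3*z*(y + 2*z))/∂y = -3*z
  coefficient of dx ∧ dz: ∂f_3/∂x - ∂f_1/∂z = ∂(-2*y*z)/∂x - ∂(3*z*(y + 2*z))/∂z = -3*y - 12*z
  coefficient of dy ∧ dz: ∂f_3/∂y - ∂f_2/∂z = ∂(-2*y*z)/∂y - ∂(-3)/∂z = -2*z
Assembling: d(omega) = (-3*z) dx ∧ dy + (-3*y - 12*z) dx ∧ dz + (-2*z) dy ∧ dz.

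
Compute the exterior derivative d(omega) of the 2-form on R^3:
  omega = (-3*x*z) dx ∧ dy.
d(omega) = (-3*x) dx ∧ dy ∧ dz

For a 2-form omega = sum_{i<j} g_{ij} dx_i ∧ dx_j, the exterior derivative is
  d(omega) = sum_{i<j} d(g_{ij}) ∧ dx_i ∧ dx_j = sum_{i<j, k} (∂g_{ij}/∂x_k) dx_k ∧ dx_i ∧ dx_j.
Expand each term, using dx_k ∧ dx_i ∧ dx_j = sgn(permutation) dx_{(a)} ∧ dx_{(b)} ∧ dx_{(c)} with (a < b < c) sorted:
  d(-3*x*z) includes (∂/∂z)(-3*x*z) dz = (-3*x) dz, which multiplied by dx ∧ dy gives (-3*x) dx ∧ dy ∧ dz
Collecting like 3-forms: d(omega) = (-3*x) dx ∧ dy ∧ dz.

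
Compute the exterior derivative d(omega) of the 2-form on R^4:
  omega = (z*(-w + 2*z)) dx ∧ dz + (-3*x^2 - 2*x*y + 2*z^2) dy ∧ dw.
d(omega) = (-z) dx ∧ dz ∧ dw + (-6*x - 2*y) dx ∧ dy ∧ dw + (-4*z) dy ∧ dz ∧ dw

For a 2-form omega = sum_{i<j} g_{ij} dx_i ∧ dx_j, the exterior derivative is
  d(omega) = sum_{i<j} d(g_{ij}) ∧ dx_i ∧ dx_j = sum_{i<j, k} (∂g_{ij}/∂x_k) dx_k ∧ dx_i ∧ dx_j.
Expand each term, using dx_k ∧ dx_i ∧ dx_j = sgn(permutation) dx_{(a)} ∧ dx_{(b)} ∧ dx_{(c)} with (a < b < c) sorted:
  d(z*(-w + 2*z)) includes (∂/∂w)(z*(-w + 2*z)) dw = (-z) dw, which multiplied by dx ∧ dz gives (-z) dx ∧ dz ∧ dw
  d(-3*x^2 - 2*x*y + 2*z^2) includes (∂/∂x)(-3*x^2 - 2*x*y + 2*z^2) dx = (-6*x - 2*y) dx, which multiplied by dy ∧ dw gives (-6*x - 2*y) dx ∧ dy ∧ dw
  d(-3*x^2 - 2*x*y + 2*z^2) includes (∂/∂z)(-3*x^2 - 2*x*y + 2*z^2) dz = (4*z) dz, which multiplied by dy ∧ dw gives (-4*z) dy ∧ dz ∧ dw
Collecting like 3-forms: d(omega) = (-z) dx ∧ dz ∧ dw + (-6*x - 2*y) dx ∧ dy ∧ dw + (-4*z) dy ∧ dz ∧ dw.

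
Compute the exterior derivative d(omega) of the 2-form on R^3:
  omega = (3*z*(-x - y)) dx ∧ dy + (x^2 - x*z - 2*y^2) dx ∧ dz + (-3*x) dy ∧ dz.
d(omega) = (-3*x + y - 3) dx ∧ dy ∧ dz

For a 2-form omega = sum_{i<j} g_{ij} dx_i ∧ dx_j, the exterior derivative is
  d(omega) = sum_{i<j} d(g_{ij}) ∧ dx_i ∧ dx_j = sum_{i<j, k} (∂g_{ij}/∂x_k) dx_k ∧ dx_i ∧ dx_j.
Expand each term, using dx_k ∧ dx_i ∧ dx_j = sgn(permutation) dx_{(a)} ∧ dx_{(b)} ∧ dx_{(c)} with (a < b < c) sorted:
  d(3*z*(-x - y)) includes (∂/∂z)(3*z*(-x - y)) dz = (-3*x - 3*y) dz, which multiplied by dx ∧ dy gives (-3*x - 3*y) dx ∧ dy ∧ dz
  d(x^2 - x*z - 2*y^2) includes (∂/∂y)(x^2 - x*z - 2*y^2) dy = (-4*y) dy, which multiplied by dx ∧ dz gives (4*y) dx ∧ dy ∧ dz
  d(-3*x) includes (∂/∂x)(-3*x) dx = (-3) dx, which multiplied by dy ∧ dz gives (-3) dx ∧ dy ∧ dz
Collecting like 3-forms: d(omega) = (-3*x + y - 3) dx ∧ dy ∧ dz.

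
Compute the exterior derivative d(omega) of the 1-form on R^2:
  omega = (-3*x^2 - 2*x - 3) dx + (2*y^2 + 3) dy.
d(omega) = 0

For a 1-form omega = sum_i f_i dx_i, the exterior derivative is
  d(omega) = sum_{i < j} (∂f_j/∂x_i - ∂f_i/∂x_j) dx_i ∧ dx_j.

Assembling: d(omega) = 0.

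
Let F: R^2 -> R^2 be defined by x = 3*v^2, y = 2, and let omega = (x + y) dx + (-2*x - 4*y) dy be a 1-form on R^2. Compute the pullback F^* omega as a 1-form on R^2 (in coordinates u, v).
F^* omega = (18*v^3 + 12*v) dv

Using F^*(f dg) = (f ∘ F) d(g ∘ F), substitute each coordinate x_i by F_i(u, v) in f_i, and replace dx_i by d F_i = (∂F_i/∂u) du + (∂F_i/∂v) dv.
  For the x component: f_1(F) = 3*v^2 + 2; d F_1 = (0) du + (6*v) dv
  For the y component: f_2(F) = -6*v^2 - 8; d F_2 = (0) du + (0) dv
Combining and collecting du, dv coefficients:
  coeff of du: 0
  coeff of dv: 18*v^3 + 12*v
F^* omega = (18*v^3 + 12*v) dv.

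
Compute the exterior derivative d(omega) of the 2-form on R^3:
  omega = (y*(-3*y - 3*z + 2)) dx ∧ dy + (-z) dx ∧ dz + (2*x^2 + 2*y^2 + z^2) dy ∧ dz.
d(omega) = (4*x - 3*y) dx ∧ dy ∧ dz

For a 2-form omega = sum_{i<j} g_{ij} dx_i ∧ dx_j, the exterior derivative is
  d(omega) = sum_{i<j} d(g_{ij}) ∧ dx_i ∧ dx_j = sum_{i<j, k} (∂g_{ij}/∂x_k) dx_k ∧ dx_i ∧ dx_j.
Expand each term, using dx_k ∧ dx_i ∧ dx_j = sgn(permutation) dx_{(a)} ∧ dx_{(b)} ∧ dx_{(c)} with (a < b < c) sorted:
  d(y*(-3*y - 3*z + 2)) includes (∂/∂z)(y*(-3*y - 3*z + 2)) dz = (-3*y) dz, which multiplied by dx ∧ dy gives (-3*y) dx ∧ dy ∧ dz
  d(2*x^2 + 2*y^2 + z^2) includes (∂/∂x)(2*x^2 + 2*y^2 + z^2) dx = (4*x) dx, which multiplied by dy ∧ dz gives (4*x) dx ∧ dy ∧ dz
Collecting like 3-forms: d(omega) = (4*x - 3*y) dx ∧ dy ∧ dz.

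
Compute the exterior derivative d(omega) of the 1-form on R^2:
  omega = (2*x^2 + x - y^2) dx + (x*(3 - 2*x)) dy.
d(omega) = (-4*x + 2*y + 3) dx ∧ dy

For a 1-form omega = sum_i f_i dx_i, the exterior derivative is
  d(omega) = sum_{i < j} (∂f_j/∂x_i - ∂f_i/∂x_j) dx_i ∧ dx_j.
  coefficient of dx ∧ dy: ∂f_2/∂x - ∂f_1/∂y = ∂(x*(3 - 2*x))/∂x - ∂(2*x^2 + x - y^2)/∂y = -4*x + 2*y + 3
Assembling: d(omega) = (-4*x + 2*y + 3) dx ∧ dy.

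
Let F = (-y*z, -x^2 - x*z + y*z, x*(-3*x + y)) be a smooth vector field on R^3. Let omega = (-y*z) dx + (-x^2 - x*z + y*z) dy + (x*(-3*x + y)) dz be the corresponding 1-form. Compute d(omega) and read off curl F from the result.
d(omega) = (2*x - y) dy ∧ dz + (6*x - 2*y) dz ∧ dx + (-2*x) dx ∧ dy; curl F = (2*x - y, 6*x - 2*y, -2*x)

d omega = sum_{i<j} (∂f_j/∂x_i - ∂f_i/∂x_j) dx_i ∧ dx_j. Under the identification (dy ∧ dz, dz ∧ dx, dx ∧ dy) ↔ (e_x, e_y, e_z), the coefficients are exactly the components of curl F. Compute:
  ∂R/∂y - ∂Q/∂z = (x) - (-x + y) = 2*x - y
  ∂P/∂z - ∂R/∂x = (-y) - (-6*x + y) = 6*x - 2*y
  ∂Q/∂x - ∂P/∂y = (-2*x - z) - (-z) = -2*x.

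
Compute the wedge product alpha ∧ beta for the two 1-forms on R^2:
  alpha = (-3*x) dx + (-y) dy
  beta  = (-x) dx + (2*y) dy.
alpha ∧ beta = (-7*x*y) dx ∧ dy

Distribute the wedge, using dx_i ∧ dx_j = -dx_j ∧ dx_i and dx_i ∧ dx_i = 0. For each pair (i, j) with i < j, the coefficient of dx_i ∧ dx_j in alpha ∧ beta is (alpha_i * beta_j - alpha_j * beta_i). Collecting: alpha ∧ beta = (-7*x*y) dx ∧ dy.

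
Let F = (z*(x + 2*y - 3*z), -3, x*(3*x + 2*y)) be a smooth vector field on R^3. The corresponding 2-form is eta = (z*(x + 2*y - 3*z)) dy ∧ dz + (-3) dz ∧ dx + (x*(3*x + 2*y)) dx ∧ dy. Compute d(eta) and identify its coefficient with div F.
d(eta) = (z) dx ∧ dy ∧ dz; div F = z

For a 2-form in R^3 of the form above, applying d gives a 3-form with coefficient ∂P/∂x + ∂Q/∂y + ∂R/∂z:
  ∂P/∂x = z
  ∂Q/∂y = 0
  ∂R/∂z = 0
Sum = z, which is exactly div F.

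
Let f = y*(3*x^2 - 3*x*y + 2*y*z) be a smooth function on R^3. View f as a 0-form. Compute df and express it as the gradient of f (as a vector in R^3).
df = (3*y*(2*x - y)) dx + (3*x^2 - 6*x*y + 4*y*z) dy + (2*y^2) dz; grad f = (3*y*(2*x - y), 3*x^2 - 6*x*y + 4*y*z, 2*y^2)

For a 0-form f, d f = (∂f/∂x) dx + (∂f/∂y) dy + (∂f/∂z) dz. The components of the vector representation are exactly the entries of grad f in Cartesian coordinates:
  ∂f/∂x = 3*y*(2*x - y)
  ∂f/∂y = 3*x^2 - 6*x*y + 4*y*z
  ∂f/∂z = 2*y^2.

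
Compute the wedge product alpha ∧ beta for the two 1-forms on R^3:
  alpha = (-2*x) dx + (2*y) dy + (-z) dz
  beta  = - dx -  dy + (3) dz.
alpha ∧ beta = (2*x + 2*y) dx ∧ dy + (-6*x - z) dx ∧ dz + (6*y - z) dy ∧ dz

Distribute the wedge, using dx_i ∧ dx_j = -dx_j ∧ dx_i and dx_i ∧ dx_i = 0. For each pair (i, j) with i < j, the coefficient of dx_i ∧ dx_j in alpha ∧ beta is (alpha_i * beta_j - alpha_j * beta_i). Collecting: alpha ∧ beta = (2*x + 2*y) dx ∧ dy + (-6*x - z) dx ∧ dz + (6*y - z) dy ∧ dz.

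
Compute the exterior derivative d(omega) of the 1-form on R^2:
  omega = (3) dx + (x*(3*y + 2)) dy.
d(omega) = (3*y + 2) dx ∧ dy

For a 1-form omega = sum_i f_i dx_i, the exterior derivative is
  d(omega) = sum_{i < j} (∂f_j/∂x_i - ∂f_i/∂x_j) dx_i ∧ dx_j.
  coefficient of dx ∧ dy: ∂f_2/∂x - ∂f_1/∂y = ∂(x*(3*y + 2))/∂x - ∂(3)/∂y = 3*y + 2
Assembling: d(omega) = (3*y + 2) dx ∧ dy.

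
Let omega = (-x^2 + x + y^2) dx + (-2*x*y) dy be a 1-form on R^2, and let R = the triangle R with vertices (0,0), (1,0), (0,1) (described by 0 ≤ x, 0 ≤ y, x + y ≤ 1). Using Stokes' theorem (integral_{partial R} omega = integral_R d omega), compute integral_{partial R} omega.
integral_(partial R) omega = -2/3

Stokes: integral_partial_R omega = integral_R d omega with d omega = (∂Q/∂x - ∂P/∂y) dx ∧ dy.
  ∂Q/∂x = -2*y
  ∂P/∂y = 2*y
  integrand = ∂Q/∂x - ∂P/∂y = -4*y.
Integrating over R: integral_0^1 integral_0^{1-x} (-4*y) dy dx = -2/3.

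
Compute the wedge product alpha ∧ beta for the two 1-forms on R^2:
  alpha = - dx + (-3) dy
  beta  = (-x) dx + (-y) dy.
alpha ∧ beta = (-3*x + y) dx ∧ dy

Distribute the wedge, using dx_i ∧ dx_j = -dx_j ∧ dx_i and dx_i ∧ dx_i = 0. For each pair (i, j) with i < j, the coefficient of dx_i ∧ dx_j in alpha ∧ beta is (alpha_i * beta_j - alpha_j * beta_i). Collecting: alpha ∧ beta = (-3*x + y) dx ∧ dy.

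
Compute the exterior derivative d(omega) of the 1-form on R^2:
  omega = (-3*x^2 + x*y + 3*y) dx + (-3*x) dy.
d(omega) = (-x - 6) dx ∧ dy

For a 1-form omega = sum_i f_i dx_i, the exterior derivative is
  d(omega) = sum_{i < j} (∂f_j/∂x_i - ∂f_i/∂x_j) dx_i ∧ dx_j.
  coefficient of dx ∧ dy: ∂f_2/∂x - ∂f_1/∂y = ∂(-3*x)/∂x - ∂(-3*x^2 + x*y + 3*y)/∂y = -x - 6
Assembling: d(omega) = (-x - 6) dx ∧ dy.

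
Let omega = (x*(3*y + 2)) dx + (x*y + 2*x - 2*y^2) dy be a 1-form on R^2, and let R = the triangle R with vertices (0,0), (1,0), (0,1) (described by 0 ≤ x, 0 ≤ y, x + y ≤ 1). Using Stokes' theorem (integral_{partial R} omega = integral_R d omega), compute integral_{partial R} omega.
integral_(partial R) omega = 2/3

Stokes: integral_partial_R omega = integral_R d omega with d omega = (∂Q/∂x - ∂P/∂y) dx ∧ dy.
  ∂Q/∂x = y + 2
  ∂P/∂y = 3*x
  integrand = ∂Q/∂x - ∂P/∂y = -3*x + y + 2.
Integrating over R: integral_0^1 integral_0^{1-x} (-3*x + y + 2) dy dx = 2/3.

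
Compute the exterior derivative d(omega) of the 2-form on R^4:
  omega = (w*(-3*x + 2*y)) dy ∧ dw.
d(omega) = (-3*w) dx ∧ dy ∧ dw

For a 2-form omega = sum_{i<j} g_{ij} dx_i ∧ dx_j, the exterior derivative is
  d(omega) = sum_{i<j} d(g_{ij}) ∧ dx_i ∧ dx_j = sum_{i<j, k} (∂g_{ij}/∂x_k) dx_k ∧ dx_i ∧ dx_j.
Expand each term, using dx_k ∧ dx_i ∧ dx_j = sgn(permutation) dx_{(a)} ∧ dx_{(b)} ∧ dx_{(c)} with (a < b < c) sorted:
  d(w*(-3*x + 2*y)) includes (∂/∂x)(w*(-3*x + 2*y)) dx = (-3*w) dx, which multiplied by dy ∧ dw gives (-3*w) dx ∧ dy ∧ dw
Collecting like 3-forms: d(omega) = (-3*w) dx ∧ dy ∧ dw.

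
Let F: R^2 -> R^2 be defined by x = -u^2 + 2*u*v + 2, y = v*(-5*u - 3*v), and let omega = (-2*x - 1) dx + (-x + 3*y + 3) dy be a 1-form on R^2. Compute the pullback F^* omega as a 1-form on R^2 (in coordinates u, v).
F^* omega = (-4*u^3 + 7*u^2*v + 77*u*v^2 + 10*u + 45*v^3 - 15*v) du + (-u^3 + 71*u^2*v + 147*u*v^2 - 15*u + 54*v^3 - 6*v) dv

Using F^*(f dg) = (f ∘ F) d(g ∘ F), substitute each coordinate x_i by F_i(u, v) in f_i, and replace dx_i by d F_i = (∂F_i/∂u) du + (∂F_i/∂v) dv.
  For the x component: f_1(F) = 2*u^2 - 4*u*v - 5; d F_1 = (-2*u + 2*v) du + (2*u) dv
  For the y component: f_2(F) = u^2 - 17*u*v - 9*v^2 + 1; d F_2 = (-5*v) du + (-5*u - 6*v) dv
Combining and collecting du, dv coefficients:
  coeff of du: -4*u^3 + 7*u^2*v + 77*u*v^2 + 10*u + 45*v^3 - 15*v
  coeff of dv: -u^3 + 71*u^2*v + 147*u*v^2 - 15*u + 54*v^3 - 6*v
F^* omega = (-4*u^3 + 7*u^2*v + 77*u*v^2 + 10*u + 45*v^3 - 15*v) du + (-u^3 + 71*u^2*v + 147*u*v^2 - 15*u + 54*v^3 - 6*v) dv.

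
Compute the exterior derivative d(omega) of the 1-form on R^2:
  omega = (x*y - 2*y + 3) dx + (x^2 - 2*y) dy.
d(omega) = (x + 2) dx ∧ dy

For a 1-form omega = sum_i f_i dx_i, the exterior derivative is
  d(omega) = sum_{i < j} (∂f_j/∂x_i - ∂f_i/∂x_j) dx_i ∧ dx_j.
  coefficient of dx ∧ dy: ∂f_2/∂x - ∂f_1/∂y = ∂(x^2 - 2*y)/∂x - ∂(x*y - 2*y + 3)/∂y = x + 2
Assembling: d(omega) = (x + 2) dx ∧ dy.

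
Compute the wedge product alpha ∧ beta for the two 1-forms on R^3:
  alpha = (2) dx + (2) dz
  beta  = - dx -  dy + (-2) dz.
alpha ∧ beta = (-2) dx ∧ dy + (-2) dx ∧ dz + (2) dy ∧ dz

Distribute the wedge, using dx_i ∧ dx_j = -dx_j ∧ dx_i and dx_i ∧ dx_i = 0. For each pair (i, j) with i < j, the coefficient of dx_i ∧ dx_j in alpha ∧ beta is (alpha_i * beta_j - alpha_j * beta_i). Collecting: alpha ∧ beta = (-2) dx ∧ dy + (-2) dx ∧ dz + (2) dy ∧ dz.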